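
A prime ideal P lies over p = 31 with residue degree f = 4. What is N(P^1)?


N(P^a) = p^(a*f)
= 31^(1*4)
= 31^4
= 923521

923521


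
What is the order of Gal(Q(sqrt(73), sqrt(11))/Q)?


The 2 square roots of distinct primes are multiplicatively independent over Q,
so [K:Q] = 2^2 and Gal(K/Q) is isomorphic to (Z/2Z)^2.
|Gal| = 2^2 = 4

4


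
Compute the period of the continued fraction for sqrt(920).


Run the CF algorithm for sqrt(920).
a_0 = floor(sqrt(920)) = 30; set m_0=0, q_0=1.
Recurrence: m' = q*a - m,  q' = (d - m'^2)/q,  a' = floor((a_0 + m')/q').
  step 1: m=30, q=20, a=3
  step 2: m=30, q=1, a=60
a_2 = 2*a_0 = 60, so the period closes here.
sqrt(920) = [30; 3, 60]
Period length = 2

2


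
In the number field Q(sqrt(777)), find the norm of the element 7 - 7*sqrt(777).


N(a + b*sqrt(d)) = a^2 - d*b^2
= (7)^2 - (777)*(-7)^2
= 49 - 38073
= -38024

-38024


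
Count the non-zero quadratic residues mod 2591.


For prime p, the number of non-zero quadratic residues is (p-1)/2.
= (2591-1)/2
= 1295

1295


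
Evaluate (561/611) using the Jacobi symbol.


Compute (561/611) via quadratic reciprocity:
  reciprocity: (561/611) -> +(611/561)
  reduce: (50/561)
  pull out 2: (2/561) = +1  (since 561 mod 8 = 1)
  reciprocity: (25/561) -> +(561/25)
  reduce: (11/25)
  reciprocity: (11/25) -> +(25/11)
  reduce: (3/11)
  reciprocity: (3/11) -> -(11/3)
  reduce: (2/3)
  pull out 2: (2/3) = -1  (since 3 mod 8 = 3)
  (1/3) = 1
Product of signs = 1

1


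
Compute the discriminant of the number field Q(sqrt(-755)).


For K = Q(sqrt(d)) with d squarefree: disc(K) = d if d = 1 mod 4, and disc(K) = 4d if d = 2 or 3 mod 4.
Here d = -755, and d mod 4 = 1.
d = 1 mod 4 (O_K = Z[(1+sqrt(d))/2]), so disc(K) = d = -755

-755


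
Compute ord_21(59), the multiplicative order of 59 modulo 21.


We want ord_21(59), the smallest k >= 1 with 59^k = 1 mod 21.
n = 21 = 3 * 7, phi(21) = 12; the order divides phi(n).
Divisors of 12: 1, 2, 3, 4, 6, 12
Repeated squaring mod 21: 59^1 = 17, 59^2 = 16, 59^4 = 4, 59^8 = 16
Test divisors in increasing order:
  k=1: 59^1 = 17 mod 21
  k=2: 59^2 = 16 mod 21
  k=3: 59^3 = 16 * 17 = 20 mod 21
  k=4: 59^4 = 4 mod 21
  k=6: 59^6 = 4 * 16 = 1 mod 21  <- first divisor giving 1
Order = 6

6


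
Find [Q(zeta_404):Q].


The degree equals Euler's totient phi(404).
404 = 2^2 * 101
phi(404) = 200

200


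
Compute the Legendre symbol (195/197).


p = 197 is prime, so compute (195/197) with the reciprocity algorithm (Jacobi-symbol steps: pull out 2s via (2/n), flip via reciprocity, reduce):
  reciprocity: (195/197) -> +(197/195)
  reduce: (2/195)
  pull out 2: (2/195) = -1  (since 195 mod 8 = 3)
  (1/195) = 1
Product of signs = -1
(195/197) = -1

-1


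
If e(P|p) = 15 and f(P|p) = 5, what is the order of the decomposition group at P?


|D_P| = e * f
= 15 * 5
= 75

75


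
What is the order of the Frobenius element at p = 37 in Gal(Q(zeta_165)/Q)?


The Frobenius at p in Gal(Q(zeta_n)/Q) = (Z/nZ)* is the class of p, so its order is ord_165(37), the smallest k >= 1 with 37^k = 1 mod 165.
n = 165 = 3 * 5 * 11, phi(165) = 80; the order divides phi(n).
Divisors of 80: 1, 2, 4, 5, 8, 10, 16, 20, 40, 80
Repeated squaring mod 165: 37^1 = 37, 37^2 = 49, 37^4 = 91, 37^8 = 31, 37^16 = 136, 37^32 = 16, 37^64 = 91
Test divisors in increasing order:
  k=1: 37^1 = 37 mod 165
  k=2: 37^2 = 49 mod 165
  k=4: 37^4 = 91 mod 165
  k=5: 37^5 = 91 * 37 = 67 mod 165
  k=8: 37^8 = 31 mod 165
  k=10: 37^10 = 31 * 49 = 34 mod 165
  k=16: 37^16 = 136 mod 165
  k=20: 37^20 = 136 * 91 = 1 mod 165  <- first divisor giving 1
Order = 20

20


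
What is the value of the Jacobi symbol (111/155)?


Compute (111/155) via quadratic reciprocity:
  reciprocity: (111/155) -> -(155/111)
  reduce: (44/111)
  pull out 2: (2/111) = +1  (since 111 mod 8 = 7)
  pull out 2: (2/111) = +1  (since 111 mod 8 = 7)
  reciprocity: (11/111) -> -(111/11)
  reduce: (1/11)
  (1/11) = 1
Product of signs = 1

1


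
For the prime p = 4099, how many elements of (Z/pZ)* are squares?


For prime p, the number of non-zero quadratic residues is (p-1)/2.
= (4099-1)/2
= 2049

2049


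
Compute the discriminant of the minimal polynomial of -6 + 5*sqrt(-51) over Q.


The element -6 + 5*sqrt(-51) has minimal polynomial:
x^2 + 12*x + 1311
Discriminant = (12)^2 - 4*(1311)
= 144 - 5244
= -5100

-5100


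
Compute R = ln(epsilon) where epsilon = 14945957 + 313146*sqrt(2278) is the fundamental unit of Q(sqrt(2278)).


epsilon = 14945957 + 313146*sqrt(2278)
= 2.9892e+07
R = ln(2.9892e+07)
= 17.2131

17.2131


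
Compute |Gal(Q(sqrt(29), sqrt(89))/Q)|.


The 2 square roots of distinct primes are multiplicatively independent over Q,
so [K:Q] = 2^2 and Gal(K/Q) is isomorphic to (Z/2Z)^2.
|Gal| = 2^2 = 4

4


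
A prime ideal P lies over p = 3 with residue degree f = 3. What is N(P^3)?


N(P^a) = p^(a*f)
= 3^(3*3)
= 3^9
= 19683

19683


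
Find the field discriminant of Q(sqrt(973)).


For K = Q(sqrt(d)) with d squarefree: disc(K) = d if d = 1 mod 4, and disc(K) = 4d if d = 2 or 3 mod 4.
Here d = 973, and d mod 4 = 1.
d = 1 mod 4 (O_K = Z[(1+sqrt(d))/2]), so disc(K) = d = 973

973


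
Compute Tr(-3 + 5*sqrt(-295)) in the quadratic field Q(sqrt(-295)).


Tr(a + b*sqrt(d)) = (a + b*sqrt(d)) + (a - b*sqrt(d)) = 2a
= 2 * (-3)
= -6

-6


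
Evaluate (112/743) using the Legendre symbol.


p = 743 is prime, so compute (112/743) with the reciprocity algorithm (Jacobi-symbol steps: pull out 2s via (2/n), flip via reciprocity, reduce):
  pull out 2: (2/743) = +1  (since 743 mod 8 = 7)
  pull out 2: (2/743) = +1  (since 743 mod 8 = 7)
  pull out 2: (2/743) = +1  (since 743 mod 8 = 7)
  pull out 2: (2/743) = +1  (since 743 mod 8 = 7)
  reciprocity: (7/743) -> -(743/7)
  reduce: (1/7)
  (1/7) = 1
Product of signs = -1
(112/743) = -1

-1


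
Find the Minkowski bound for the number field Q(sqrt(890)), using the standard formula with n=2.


d = 890, d mod 4 = 2, so disc(K) = 4d = 3560; |disc(K)| = 3560
Real quadratic field, so n = 2, s = r2 = 0, r1 = 2
M = (n!/n^n) * (4/pi)^s * sqrt(|disc(K)|) = (2!/2^2) * (4/pi)^0 * sqrt(3560)
= 0.5 * 1.000000 * 59.665736
= 29.8329

29.8329


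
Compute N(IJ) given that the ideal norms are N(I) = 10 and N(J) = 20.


N(IJ) = N(I) * N(J)
= 10 * 20
= 200

200


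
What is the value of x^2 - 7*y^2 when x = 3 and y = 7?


x^2 - d*y^2
= 3^2 - 7*7^2
= 9 - 343
= -334

-334


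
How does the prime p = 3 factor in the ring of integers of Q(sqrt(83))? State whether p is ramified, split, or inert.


K = Q(sqrt(83)). Since d mod 4 = 3, disc(K) = 332.
Check p | disc: 332 mod 3 = 2.
p does not divide disc. Compute Legendre symbol (d/p):
2^((3-1)/2) mod 3 = -1
(d/p) = -1, so p is inert: (p) stays prime with e=1, f=2, g=1.
Therefore p is inert.

inert


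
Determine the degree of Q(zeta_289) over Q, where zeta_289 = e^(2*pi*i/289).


The degree equals Euler's totient phi(289).
289 = 17^2
phi(289) = 272

272


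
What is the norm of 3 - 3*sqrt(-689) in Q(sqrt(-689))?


N(a + b*sqrt(d)) = a^2 - d*b^2
= (3)^2 - (-689)*(-3)^2
= 9 + 6201
= 6210

6210


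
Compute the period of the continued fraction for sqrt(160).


Run the CF algorithm for sqrt(160).
a_0 = floor(sqrt(160)) = 12; set m_0=0, q_0=1.
Recurrence: m' = q*a - m,  q' = (d - m'^2)/q,  a' = floor((a_0 + m')/q').
  step 1: m=12, q=16, a=1
  step 2: m=4, q=9, a=1
  step 3: m=5, q=15, a=1
  step 4: m=10, q=4, a=5
  step 5: m=10, q=15, a=1
  step 6: m=5, q=9, a=1
  step 7: m=4, q=16, a=1
  step 8: m=12, q=1, a=24
a_8 = 2*a_0 = 24, so the period closes here.
sqrt(160) = [12; 1, 1, 1, 5, 1, 1, 1, 24]
Period length = 8

8


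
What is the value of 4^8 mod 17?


p = 17 is prime and the exponent is (p-1)/2 = 8, so by Euler's criterion 4^8 = (4/17) = +1 or -1 mod 17.
Compute by square-and-multiply:
  8 = 8 (binary 1000)
  Repeated squaring mod 17: 4^1 = 4, 4^2 = 16, 4^4 = 1, 4^8 = 1
  4^8 = 1 mod 17
Result 1: 4 is a quadratic residue mod 17.
4^8 mod 17 = 1

1


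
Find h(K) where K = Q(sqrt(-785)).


K = Q(sqrt(-785)). d mod 4 = 3, so D = disc(K) = 4d = -3140
h(K) equals the number of primitive reduced positive-definite forms (a, b, c) = a*x^2 + b*x*y + c*y^2 with b^2 - 4ac = D,
where reduced means |b| <= a <= c, with b >= 0 whenever |b| = a or a = c, and primitive means gcd(a, b, c) = 1.
Reduced forces 3a^2 <= |D| = 3140, so 1 <= a <= 32; b must have the parity of D, and c = (b^2 - D)/(4a) must be an integer >= a.
Enumerate a = 1..32, b in [-a, a]:
  a=1: (1, 0, 785)  [1]
  a=2: (2, 2, 393)  [1]
  a=3: (3, -2, 262), (3, 2, 262)  [2]
  a=4: none
  a=5: (5, 0, 157)  [1]
  a=6: (6, -2, 131), (6, 2, 131)  [2]
  a=7..8: none
  a=9: (9, -8, 89), (9, 8, 89)  [2]
  a=10: (10, 10, 81)  [1]
  a=11..14: none
  a=15: (15, -10, 54), (15, 10, 54)  [2]
  a=16..17: none
  a=18: (18, -10, 45), (18, 10, 45)  [2]
  a=19..26: none
  a=27: (27, -10, 30), (27, 10, 30)  [2]
  a=28..32: none
Total reduced forms: 1 + 1 + 2 + 1 + 2 + 2 + 1 + 2 + 2 + 2 = 16
h = 16

16


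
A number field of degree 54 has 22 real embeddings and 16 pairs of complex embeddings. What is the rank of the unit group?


By Dirichlet's unit theorem:
rank = r1 + r2 - 1
= 22 + 16 - 1
= 37

37


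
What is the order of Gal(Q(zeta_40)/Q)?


|Gal(Q(zeta_40)/Q)| = phi(40)
= 16

16


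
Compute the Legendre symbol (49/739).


p = 739 is prime, so compute (49/739) with the reciprocity algorithm (Jacobi-symbol steps: pull out 2s via (2/n), flip via reciprocity, reduce):
  reciprocity: (49/739) -> +(739/49)
  reduce: (4/49)
  pull out 2: (2/49) = +1  (since 49 mod 8 = 1)
  pull out 2: (2/49) = +1  (since 49 mod 8 = 1)
  (1/49) = 1
Product of signs = 1
(49/739) = 1

1


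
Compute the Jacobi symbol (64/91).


Compute (64/91) via quadratic reciprocity:
  pull out 2: (2/91) = -1  (since 91 mod 8 = 3)
  pull out 2: (2/91) = -1  (since 91 mod 8 = 3)
  pull out 2: (2/91) = -1  (since 91 mod 8 = 3)
  pull out 2: (2/91) = -1  (since 91 mod 8 = 3)
  pull out 2: (2/91) = -1  (since 91 mod 8 = 3)
  pull out 2: (2/91) = -1  (since 91 mod 8 = 3)
  (1/91) = 1
Product of signs = 1

1


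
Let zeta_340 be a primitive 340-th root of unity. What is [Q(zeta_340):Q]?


The degree equals Euler's totient phi(340).
340 = 2^2 * 5 * 17
phi(340) = 128

128


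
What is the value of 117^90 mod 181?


p = 181 is prime and the exponent is (p-1)/2 = 90, so by Euler's criterion 117^90 = (117/181) = +1 or -1 mod 181.
Compute by square-and-multiply:
  90 = 64 + 16 + 8 + 2 (binary 1011010)
  Repeated squaring mod 181: 117^1 = 117, 117^2 = 114, 117^4 = 145, 117^8 = 29, 117^16 = 117, 117^32 = 114, 117^64 = 145
  117^90 = 117^64 * 117^16 * 117^8 * 117^2 = 145 * 117 * 29 * 114 mod 181
    145 * 117 = 16965 = 132 mod 181
    132 * 29 = 3828 = 27 mod 181
    27 * 114 = 3078 = 1 mod 181
  117^90 = 1 mod 181
Result 1: 117 is a quadratic residue mod 181.
117^90 mod 181 = 1

1


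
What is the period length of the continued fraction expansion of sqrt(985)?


Run the CF algorithm for sqrt(985).
a_0 = floor(sqrt(985)) = 31; set m_0=0, q_0=1.
Recurrence: m' = q*a - m,  q' = (d - m'^2)/q,  a' = floor((a_0 + m')/q').
  step 1: m=31, q=24, a=2
  step 2: m=17, q=29, a=1
  step 3: m=12, q=29, a=1
  step 4: m=17, q=24, a=2
  step 5: m=31, q=1, a=62
a_5 = 2*a_0 = 62, so the period closes here.
sqrt(985) = [31; 2, 1, 1, 2, 62]
Period length = 5

5


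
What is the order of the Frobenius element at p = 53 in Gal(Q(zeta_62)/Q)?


The Frobenius at p in Gal(Q(zeta_n)/Q) = (Z/nZ)* is the class of p, so its order is ord_62(53), the smallest k >= 1 with 53^k = 1 mod 62.
n = 62 = 2 * 31, phi(62) = 30; the order divides phi(n).
Divisors of 30: 1, 2, 3, 5, 6, 10, 15, 30
Repeated squaring mod 62: 53^1 = 53, 53^2 = 19, 53^4 = 51, 53^8 = 59, 53^16 = 9
Test divisors in increasing order:
  k=1: 53^1 = 53 mod 62
  k=2: 53^2 = 19 mod 62
  k=3: 53^3 = 19 * 53 = 15 mod 62
  k=5: 53^5 = 51 * 53 = 37 mod 62
  k=6: 53^6 = 51 * 19 = 39 mod 62
  k=10: 53^10 = 59 * 19 = 5 mod 62
  k=15: 53^15 = 59 * 51 * 19 * 53 = 61 mod 62
  k=30: 53^30 = 9 * 59 * 51 * 19 = 1 mod 62  <- first divisor giving 1
Order = 30

30


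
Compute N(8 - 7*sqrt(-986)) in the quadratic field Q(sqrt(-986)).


N(a + b*sqrt(d)) = a^2 - d*b^2
= (8)^2 - (-986)*(-7)^2
= 64 + 48314
= 48378

48378


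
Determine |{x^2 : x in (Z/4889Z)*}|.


For prime p, the number of non-zero quadratic residues is (p-1)/2.
= (4889-1)/2
= 2444

2444


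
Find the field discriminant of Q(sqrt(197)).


For K = Q(sqrt(d)) with d squarefree: disc(K) = d if d = 1 mod 4, and disc(K) = 4d if d = 2 or 3 mod 4.
Here d = 197, and d mod 4 = 1.
d = 1 mod 4 (O_K = Z[(1+sqrt(d))/2]), so disc(K) = d = 197

197


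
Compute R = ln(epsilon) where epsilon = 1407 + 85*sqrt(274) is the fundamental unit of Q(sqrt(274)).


epsilon = 1407 + 85*sqrt(274)
= 2814.0004
R = ln(2814.0004)
= 7.9424

7.9424


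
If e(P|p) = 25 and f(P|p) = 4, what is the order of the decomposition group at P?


|D_P| = e * f
= 25 * 4
= 100

100


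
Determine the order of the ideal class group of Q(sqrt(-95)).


K = Q(sqrt(-95)). d mod 4 = 1, so D = disc(K) = d = -95
h(K) equals the number of primitive reduced positive-definite forms (a, b, c) = a*x^2 + b*x*y + c*y^2 with b^2 - 4ac = D,
where reduced means |b| <= a <= c, with b >= 0 whenever |b| = a or a = c, and primitive means gcd(a, b, c) = 1.
Reduced forces 3a^2 <= |D| = 95, so 1 <= a <= 5; b must have the parity of D, and c = (b^2 - D)/(4a) must be an integer >= a.
Enumerate a = 1..5, b in [-a, a]:
  a=1: (1, 1, 24)  [1]
  a=2: (2, -1, 12), (2, 1, 12)  [2]
  a=3: (3, -1, 8), (3, 1, 8)  [2]
  a=4: (4, -1, 6), (4, 1, 6)  [2]
  a=5: (5, 5, 6)  [1]
Total reduced forms: 1 + 2 + 2 + 2 + 1 = 8
h = 8

8


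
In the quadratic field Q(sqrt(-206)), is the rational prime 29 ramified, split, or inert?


K = Q(sqrt(-206)). Since d mod 4 = 2, disc(K) = -824.
Check p | disc: -824 mod 29 = 17.
p does not divide disc. Compute Legendre symbol (d/p):
26^((29-1)/2) mod 29 = -1
(d/p) = -1, so p is inert: (p) stays prime with e=1, f=2, g=1.
Therefore p is inert.

inert


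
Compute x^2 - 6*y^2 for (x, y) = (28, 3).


x^2 - d*y^2
= 28^2 - 6*3^2
= 784 - 54
= 730

730


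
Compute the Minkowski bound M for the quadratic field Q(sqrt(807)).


d = 807, d mod 4 = 3, so disc(K) = 4d = 3228; |disc(K)| = 3228
Real quadratic field, so n = 2, s = r2 = 0, r1 = 2
M = (n!/n^n) * (4/pi)^s * sqrt(|disc(K)|) = (2!/2^2) * (4/pi)^0 * sqrt(3228)
= 0.5 * 1.000000 * 56.815491
= 28.4077

28.4077


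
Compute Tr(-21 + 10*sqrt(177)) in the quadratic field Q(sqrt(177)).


Tr(a + b*sqrt(d)) = (a + b*sqrt(d)) + (a - b*sqrt(d)) = 2a
= 2 * (-21)
= -42

-42


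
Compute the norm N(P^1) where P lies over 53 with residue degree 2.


N(P^a) = p^(a*f)
= 53^(1*2)
= 53^2
= 2809

2809


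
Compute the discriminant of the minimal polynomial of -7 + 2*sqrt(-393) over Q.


The element -7 + 2*sqrt(-393) has minimal polynomial:
x^2 + 14*x + 1621
Discriminant = (14)^2 - 4*(1621)
= 196 - 6484
= -6288

-6288


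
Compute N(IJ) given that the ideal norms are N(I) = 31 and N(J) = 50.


N(IJ) = N(I) * N(J)
= 31 * 50
= 1550

1550


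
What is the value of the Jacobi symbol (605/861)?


Compute (605/861) via quadratic reciprocity:
  reciprocity: (605/861) -> +(861/605)
  reduce: (256/605)
  pull out 2: (2/605) = -1  (since 605 mod 8 = 5)
  pull out 2: (2/605) = -1  (since 605 mod 8 = 5)
  pull out 2: (2/605) = -1  (since 605 mod 8 = 5)
  pull out 2: (2/605) = -1  (since 605 mod 8 = 5)
  pull out 2: (2/605) = -1  (since 605 mod 8 = 5)
  pull out 2: (2/605) = -1  (since 605 mod 8 = 5)
  pull out 2: (2/605) = -1  (since 605 mod 8 = 5)
  pull out 2: (2/605) = -1  (since 605 mod 8 = 5)
  (1/605) = 1
Product of signs = 1

1


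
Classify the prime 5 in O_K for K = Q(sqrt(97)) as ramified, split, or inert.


K = Q(sqrt(97)). Since d mod 4 = 1, disc(K) = 97.
Check p | disc: 97 mod 5 = 2.
p does not divide disc. Compute Legendre symbol (d/p):
2^((5-1)/2) mod 5 = -1
(d/p) = -1, so p is inert: (p) stays prime with e=1, f=2, g=1.
Therefore p is inert.

inert


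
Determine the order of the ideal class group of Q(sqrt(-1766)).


K = Q(sqrt(-1766)). d mod 4 = 2, so D = disc(K) = 4d = -7064
h(K) equals the number of primitive reduced positive-definite forms (a, b, c) = a*x^2 + b*x*y + c*y^2 with b^2 - 4ac = D,
where reduced means |b| <= a <= c, with b >= 0 whenever |b| = a or a = c, and primitive means gcd(a, b, c) = 1.
Reduced forces 3a^2 <= |D| = 7064, so 1 <= a <= 48; b must have the parity of D, and c = (b^2 - D)/(4a) must be an integer >= a.
Enumerate a = 1..48, b in [-a, a]:
  a=1: (1, 0, 1766)  [1]
  a=2: (2, 0, 883)  [1]
  a=3: (3, -2, 589), (3, 2, 589)  [2]
  a=4: none
  a=5: (5, -4, 354), (5, 4, 354)  [2]
  a=6: (6, -4, 295), (6, 4, 295)  [2]
  a=7..8: none
  a=9: (9, -8, 198), (9, 8, 198)  [2]
  a=10: (10, -4, 177), (10, 4, 177)  [2]
  a=11: (11, -8, 162), (11, 8, 162)  [2]
  a=12..14: none
  a=15: (15, -14, 121), (15, -4, 118), (15, 4, 118), (15, 14, 121)  [4]
  a=16: none
  a=17: (17, -12, 106), (17, 12, 106)  [2]
  a=18: (18, -8, 99), (18, 8, 99)  [2]
  a=19: (19, -2, 93), (19, 2, 93)  [2]
  a=20..21: none
  a=22: (22, -8, 81), (22, 8, 81)  [2]
  a=23..24: none
  a=25: (25, -6, 71), (25, 6, 71)  [2]
  a=26: none
  a=27: (27, -8, 66), (27, 8, 66)  [2]
  a=28..29: none
  a=30: (30, -16, 61), (30, -4, 59), (30, 4, 59), (30, 16, 61)  [4]
  a=31: (31, -2, 57), (31, 2, 57)  [2]
  a=32: none
  a=33: (33, -14, 55), (33, -8, 54), (33, 8, 54), (33, 14, 55)  [4]
  a=34: (34, -12, 53), (34, 12, 53)  [2]
  a=35..36: none
  a=37: (37, -22, 51), (37, 22, 51)  [2]
  a=38: (38, -36, 55), (38, 36, 55)  [2]
  a=39..42: none
  a=43: (43, -26, 45), (43, 26, 45)  [2]
  a=44: none
  a=45: (45, -44, 50), (45, 44, 50)  [2]
  a=46..48: none
Total reduced forms: 1 + 1 + 2 + 2 + 2 + 2 + 2 + 2 + 4 + 2 + 2 + 2 + 2 + 2 + 2 + 4 + 2 + 4 + 2 + 2 + 2 + 2 + 2 = 50
h = 50

50


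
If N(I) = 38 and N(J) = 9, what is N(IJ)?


N(IJ) = N(I) * N(J)
= 38 * 9
= 342

342


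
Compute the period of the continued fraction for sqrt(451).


Run the CF algorithm for sqrt(451).
a_0 = floor(sqrt(451)) = 21; set m_0=0, q_0=1.
Recurrence: m' = q*a - m,  q' = (d - m'^2)/q,  a' = floor((a_0 + m')/q').
  step 1: m=21, q=10, a=4
  step 2: m=19, q=9, a=4
  step 3: m=17, q=18, a=2
  step 4: m=19, q=5, a=8
  step 5: m=21, q=2, a=21
  step 6: m=21, q=5, a=8
  step 7: m=19, q=18, a=2
  step 8: m=17, q=9, a=4
  step 9: m=19, q=10, a=4
  step 10: m=21, q=1, a=42
a_10 = 2*a_0 = 42, so the period closes here.
sqrt(451) = [21; 4, 4, 2, 8, 21, 8, 2, 4, 4, 42]
Period length = 10

10


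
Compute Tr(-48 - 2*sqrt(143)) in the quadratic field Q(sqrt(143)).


Tr(a + b*sqrt(d)) = (a + b*sqrt(d)) + (a - b*sqrt(d)) = 2a
= 2 * (-48)
= -96

-96


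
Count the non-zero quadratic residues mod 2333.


For prime p, the number of non-zero quadratic residues is (p-1)/2.
= (2333-1)/2
= 1166

1166


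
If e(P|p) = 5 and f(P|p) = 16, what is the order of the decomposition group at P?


|D_P| = e * f
= 5 * 16
= 80

80


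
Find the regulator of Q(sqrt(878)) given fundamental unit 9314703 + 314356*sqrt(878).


epsilon = 9314703 + 314356*sqrt(878)
= 1.8629e+07
R = ln(1.8629e+07)
= 16.7403

16.7403


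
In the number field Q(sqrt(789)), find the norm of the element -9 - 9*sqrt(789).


N(a + b*sqrt(d)) = a^2 - d*b^2
= (-9)^2 - (789)*(-9)^2
= 81 - 63909
= -63828

-63828


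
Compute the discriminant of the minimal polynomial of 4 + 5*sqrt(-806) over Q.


The element 4 + 5*sqrt(-806) has minimal polynomial:
x^2 - 8*x + 20166
Discriminant = (-8)^2 - 4*(20166)
= 64 - 80664
= -80600

-80600


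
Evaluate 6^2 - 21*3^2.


x^2 - d*y^2
= 6^2 - 21*3^2
= 36 - 189
= -153

-153


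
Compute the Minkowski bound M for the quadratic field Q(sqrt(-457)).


d = -457, d mod 4 = 3, so disc(K) = 4d = -1828; |disc(K)| = 1828
Imaginary quadratic field, so n = 2, s = r2 = 1, r1 = 0
M = (n!/n^n) * (4/pi)^s * sqrt(|disc(K)|) = (2!/2^2) * (4/pi)^1 * sqrt(1828)
= 0.5 * 1.273240 * 42.755117
= 27.2188

27.2188


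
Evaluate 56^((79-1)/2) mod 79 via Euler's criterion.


p = 79 is prime and the exponent is (p-1)/2 = 39, so by Euler's criterion 56^39 = (56/79) = +1 or -1 mod 79.
Compute by square-and-multiply:
  39 = 32 + 4 + 2 + 1 (binary 100111)
  Repeated squaring mod 79: 56^1 = 56, 56^2 = 55, 56^4 = 23, 56^8 = 55, 56^16 = 23, 56^32 = 55
  56^39 = 56^32 * 56^4 * 56^2 * 56^1 = 55 * 23 * 55 * 56 mod 79
    55 * 23 = 1265 = 1 mod 79
    1 * 55 = 55 = 55 mod 79
    55 * 56 = 3080 = 78 mod 79
  56^39 = 78 mod 79
Result 78 = p - 1 = -1 mod 79: 56 is a quadratic non-residue mod 79. As a residue in [0, p-1] the value is 78.
56^39 mod 79 = 78

78


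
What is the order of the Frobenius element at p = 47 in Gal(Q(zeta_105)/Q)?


The Frobenius at p in Gal(Q(zeta_n)/Q) = (Z/nZ)* is the class of p, so its order is ord_105(47), the smallest k >= 1 with 47^k = 1 mod 105.
n = 105 = 3 * 5 * 7, phi(105) = 48; the order divides phi(n).
Divisors of 48: 1, 2, 3, 4, 6, 8, 12, 16, 24, 48
Repeated squaring mod 105: 47^1 = 47, 47^2 = 4, 47^4 = 16, 47^8 = 46, 47^16 = 16, 47^32 = 46
Test divisors in increasing order:
  k=1: 47^1 = 47 mod 105
  k=2: 47^2 = 4 mod 105
  k=3: 47^3 = 4 * 47 = 83 mod 105
  k=4: 47^4 = 16 mod 105
  k=6: 47^6 = 16 * 4 = 64 mod 105
  k=8: 47^8 = 46 mod 105
  k=12: 47^12 = 46 * 16 = 1 mod 105  <- first divisor giving 1
Order = 12

12


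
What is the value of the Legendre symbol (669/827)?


p = 827 is prime, so compute (669/827) with the reciprocity algorithm (Jacobi-symbol steps: pull out 2s via (2/n), flip via reciprocity, reduce):
  reciprocity: (669/827) -> +(827/669)
  reduce: (158/669)
  pull out 2: (2/669) = -1  (since 669 mod 8 = 5)
  reciprocity: (79/669) -> +(669/79)
  reduce: (37/79)
  reciprocity: (37/79) -> +(79/37)
  reduce: (5/37)
  reciprocity: (5/37) -> +(37/5)
  reduce: (2/5)
  pull out 2: (2/5) = -1  (since 5 mod 8 = 5)
  (1/5) = 1
Product of signs = 1
(669/827) = 1

1


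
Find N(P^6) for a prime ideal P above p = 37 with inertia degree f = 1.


N(P^a) = p^(a*f)
= 37^(6*1)
= 37^6
= 2565726409

2565726409


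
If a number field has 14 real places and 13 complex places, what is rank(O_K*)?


By Dirichlet's unit theorem:
rank = r1 + r2 - 1
= 14 + 13 - 1
= 26

26


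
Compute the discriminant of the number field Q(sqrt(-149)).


For K = Q(sqrt(d)) with d squarefree: disc(K) = d if d = 1 mod 4, and disc(K) = 4d if d = 2 or 3 mod 4.
Here d = -149, and d mod 4 = 3.
d = 3 mod 4, not 1 (O_K = Z[sqrt(d)]), so disc(K) = 4d = 4 * (-149) = -596

-596


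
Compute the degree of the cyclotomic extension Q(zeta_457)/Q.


The degree equals Euler's totient phi(457).
457 = 457
phi(457) = 456

456


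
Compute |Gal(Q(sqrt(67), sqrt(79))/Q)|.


The 2 square roots of distinct primes are multiplicatively independent over Q,
so [K:Q] = 2^2 and Gal(K/Q) is isomorphic to (Z/2Z)^2.
|Gal| = 2^2 = 4

4


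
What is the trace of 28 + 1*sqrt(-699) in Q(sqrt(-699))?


Tr(a + b*sqrt(d)) = (a + b*sqrt(d)) + (a - b*sqrt(d)) = 2a
= 2 * (28)
= 56

56


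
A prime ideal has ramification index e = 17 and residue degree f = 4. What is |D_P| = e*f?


|D_P| = e * f
= 17 * 4
= 68

68


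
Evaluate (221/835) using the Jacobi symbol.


Compute (221/835) via quadratic reciprocity:
  reciprocity: (221/835) -> +(835/221)
  reduce: (172/221)
  pull out 2: (2/221) = -1  (since 221 mod 8 = 5)
  pull out 2: (2/221) = -1  (since 221 mod 8 = 5)
  reciprocity: (43/221) -> +(221/43)
  reduce: (6/43)
  pull out 2: (2/43) = -1  (since 43 mod 8 = 3)
  reciprocity: (3/43) -> -(43/3)
  reduce: (1/3)
  (1/3) = 1
Product of signs = 1

1


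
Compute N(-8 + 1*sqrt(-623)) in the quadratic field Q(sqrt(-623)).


N(a + b*sqrt(d)) = a^2 - d*b^2
= (-8)^2 - (-623)*(1)^2
= 64 + 623
= 687

687


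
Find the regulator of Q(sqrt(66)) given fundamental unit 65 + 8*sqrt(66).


epsilon = 65 + 8*sqrt(66)
= 129.9923
R = ln(129.9923)
= 4.8675

4.8675


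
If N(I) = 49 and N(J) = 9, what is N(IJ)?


N(IJ) = N(I) * N(J)
= 49 * 9
= 441

441


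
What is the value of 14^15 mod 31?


p = 31 is prime and the exponent is (p-1)/2 = 15, so by Euler's criterion 14^15 = (14/31) = +1 or -1 mod 31.
Compute by square-and-multiply:
  15 = 8 + 4 + 2 + 1 (binary 1111)
  Repeated squaring mod 31: 14^1 = 14, 14^2 = 10, 14^4 = 7, 14^8 = 18
  14^15 = 14^8 * 14^4 * 14^2 * 14^1 = 18 * 7 * 10 * 14 mod 31
    18 * 7 = 126 = 2 mod 31
    2 * 10 = 20 = 20 mod 31
    20 * 14 = 280 = 1 mod 31
  14^15 = 1 mod 31
Result 1: 14 is a quadratic residue mod 31.
14^15 mod 31 = 1

1


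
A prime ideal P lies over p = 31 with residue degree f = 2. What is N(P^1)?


N(P^a) = p^(a*f)
= 31^(1*2)
= 31^2
= 961

961


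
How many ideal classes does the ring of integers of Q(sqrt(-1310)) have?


K = Q(sqrt(-1310)). d mod 4 = 2, so D = disc(K) = 4d = -5240
h(K) equals the number of primitive reduced positive-definite forms (a, b, c) = a*x^2 + b*x*y + c*y^2 with b^2 - 4ac = D,
where reduced means |b| <= a <= c, with b >= 0 whenever |b| = a or a = c, and primitive means gcd(a, b, c) = 1.
Reduced forces 3a^2 <= |D| = 5240, so 1 <= a <= 41; b must have the parity of D, and c = (b^2 - D)/(4a) must be an integer >= a.
Enumerate a = 1..41, b in [-a, a]:
  a=1: (1, 0, 1310)  [1]
  a=2: (2, 0, 655)  [1]
  a=3: (3, -2, 437), (3, 2, 437)  [2]
  a=4: none
  a=5: (5, 0, 262)  [1]
  a=6: (6, -4, 219), (6, 4, 219)  [2]
  a=7..8: none
  a=9: (9, -4, 146), (9, 4, 146)  [2]
  a=10: (10, 0, 131)  [1]
  a=11..12: none
  a=13: (13, -8, 102), (13, 8, 102)  [2]
  a=14: none
  a=15: (15, -10, 89), (15, 10, 89)  [2]
  a=16: none
  a=17: (17, -8, 78), (17, 8, 78)  [2]
  a=18: (18, -4, 73), (18, 4, 73)  [2]
  a=19: (19, -2, 69), (19, 2, 69)  [2]
  a=20..22: none
  a=23: (23, -2, 57), (23, 2, 57)  [2]
  a=24..25: none
  a=26: (26, -8, 51), (26, 8, 51)  [2]
  a=27: (27, -22, 53), (27, 22, 53)  [2]
  a=28: none
  a=29: (29, -26, 51), (29, 26, 51)  [2]
  a=30: (30, -20, 47), (30, 20, 47)  [2]
  a=31..33: none
  a=34: (34, -8, 39), (34, 8, 39)  [2]
  a=35..37: none
  a=38: (38, -36, 43), (38, 36, 43)  [2]
  a=39: (39, -34, 41), (39, 34, 41)  [2]
  a=40..41: none
Total reduced forms: 1 + 1 + 2 + 1 + 2 + 2 + 1 + 2 + 2 + 2 + 2 + 2 + 2 + 2 + 2 + 2 + 2 + 2 + 2 + 2 = 36
h = 36

36


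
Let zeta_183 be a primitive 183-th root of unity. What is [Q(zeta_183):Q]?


The degree equals Euler's totient phi(183).
183 = 3 * 61
phi(183) = 120

120


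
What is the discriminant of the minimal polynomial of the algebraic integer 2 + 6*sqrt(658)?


The element 2 + 6*sqrt(658) has minimal polynomial:
x^2 - 4*x - 23684
Discriminant = (-4)^2 - 4*(-23684)
= 16 + 94736
= 94752

94752


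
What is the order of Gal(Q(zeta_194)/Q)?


|Gal(Q(zeta_194)/Q)| = phi(194)
= 96

96


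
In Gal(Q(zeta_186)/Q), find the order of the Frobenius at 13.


The Frobenius at p in Gal(Q(zeta_n)/Q) = (Z/nZ)* is the class of p, so its order is ord_186(13), the smallest k >= 1 with 13^k = 1 mod 186.
n = 186 = 2 * 3 * 31, phi(186) = 60; the order divides phi(n).
Divisors of 60: 1, 2, 3, 4, 5, 6, 10, 12, 15, 20, 30, 60
Repeated squaring mod 186: 13^1 = 13, 13^2 = 169, 13^4 = 103, 13^8 = 7, 13^16 = 49, 13^32 = 169
Test divisors in increasing order:
  k=1: 13^1 = 13 mod 186
  k=2: 13^2 = 169 mod 186
  k=3: 13^3 = 169 * 13 = 151 mod 186
  k=4: 13^4 = 103 mod 186
  k=5: 13^5 = 103 * 13 = 37 mod 186
  k=6: 13^6 = 103 * 169 = 109 mod 186
  k=10: 13^10 = 7 * 169 = 67 mod 186
  k=12: 13^12 = 7 * 103 = 163 mod 186
  k=15: 13^15 = 7 * 103 * 169 * 13 = 61 mod 186
  k=20: 13^20 = 49 * 103 = 25 mod 186
  k=30: 13^30 = 49 * 7 * 103 * 169 = 1 mod 186  <- first divisor giving 1
Order = 30

30


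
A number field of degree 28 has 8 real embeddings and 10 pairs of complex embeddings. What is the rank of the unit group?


By Dirichlet's unit theorem:
rank = r1 + r2 - 1
= 8 + 10 - 1
= 17

17


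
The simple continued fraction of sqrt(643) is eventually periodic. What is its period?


Run the CF algorithm for sqrt(643).
a_0 = floor(sqrt(643)) = 25; set m_0=0, q_0=1.
Recurrence: m' = q*a - m,  q' = (d - m'^2)/q,  a' = floor((a_0 + m')/q').
  step 1: m=25, q=18, a=2
  step 2: m=11, q=29, a=1
  step 3: m=18, q=11, a=3
  step 4: m=15, q=38, a=1
  step 5: m=23, q=3, a=16
  step 6: m=25, q=6, a=8
  step 7: m=23, q=19, a=2
  step 8: m=15, q=22, a=1
  step 9: m=7, q=27, a=1
  step 10: m=20, q=9, a=5
  step 11: m=25, q=2, a=25
  step 12: m=25, q=9, a=5
  step 13: m=20, q=27, a=1
  step 14: m=7, q=22, a=1
  step 15: m=15, q=19, a=2
  step 16: m=23, q=6, a=8
  step 17: m=25, q=3, a=16
  step 18: m=23, q=38, a=1
  step 19: m=15, q=11, a=3
  step 20: m=18, q=29, a=1
  step 21: m=11, q=18, a=2
  step 22: m=25, q=1, a=50
a_22 = 2*a_0 = 50, so the period closes here.
sqrt(643) = [25; 2, 1, 3, 1, 16, 8, 2, 1, 1, 5, 25, 5, 1, 1, 2, 8, 16, 1, 3, 1, 2, 50]
Period length = 22

22


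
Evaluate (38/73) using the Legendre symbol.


p = 73 is prime, so compute (38/73) with the reciprocity algorithm (Jacobi-symbol steps: pull out 2s via (2/n), flip via reciprocity, reduce):
  pull out 2: (2/73) = +1  (since 73 mod 8 = 1)
  reciprocity: (19/73) -> +(73/19)
  reduce: (16/19)
  pull out 2: (2/19) = -1  (since 19 mod 8 = 3)
  pull out 2: (2/19) = -1  (since 19 mod 8 = 3)
  pull out 2: (2/19) = -1  (since 19 mod 8 = 3)
  pull out 2: (2/19) = -1  (since 19 mod 8 = 3)
  (1/19) = 1
Product of signs = 1
(38/73) = 1

1


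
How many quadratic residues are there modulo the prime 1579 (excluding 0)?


For prime p, the number of non-zero quadratic residues is (p-1)/2.
= (1579-1)/2
= 789

789


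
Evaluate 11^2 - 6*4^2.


x^2 - d*y^2
= 11^2 - 6*4^2
= 121 - 96
= 25

25


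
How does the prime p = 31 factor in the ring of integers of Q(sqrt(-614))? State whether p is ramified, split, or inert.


K = Q(sqrt(-614)). Since d mod 4 = 2, disc(K) = -2456.
Check p | disc: -2456 mod 31 = 24.
p does not divide disc. Compute Legendre symbol (d/p):
6^((31-1)/2) mod 31 = -1
(d/p) = -1, so p is inert: (p) stays prime with e=1, f=2, g=1.
Therefore p is inert.

inert


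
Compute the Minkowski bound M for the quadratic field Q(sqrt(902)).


d = 902, d mod 4 = 2, so disc(K) = 4d = 3608; |disc(K)| = 3608
Real quadratic field, so n = 2, s = r2 = 0, r1 = 2
M = (n!/n^n) * (4/pi)^s * sqrt(|disc(K)|) = (2!/2^2) * (4/pi)^0 * sqrt(3608)
= 0.5 * 1.000000 * 60.066630
= 30.0333

30.0333


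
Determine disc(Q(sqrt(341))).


For K = Q(sqrt(d)) with d squarefree: disc(K) = d if d = 1 mod 4, and disc(K) = 4d if d = 2 or 3 mod 4.
Here d = 341, and d mod 4 = 1.
d = 1 mod 4 (O_K = Z[(1+sqrt(d))/2]), so disc(K) = d = 341

341


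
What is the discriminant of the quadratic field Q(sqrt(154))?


For K = Q(sqrt(d)) with d squarefree: disc(K) = d if d = 1 mod 4, and disc(K) = 4d if d = 2 or 3 mod 4.
Here d = 154, and d mod 4 = 2.
d = 2 mod 4, not 1 (O_K = Z[sqrt(d)]), so disc(K) = 4d = 4 * (154) = 616

616


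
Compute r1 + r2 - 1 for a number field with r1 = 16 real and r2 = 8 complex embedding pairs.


By Dirichlet's unit theorem:
rank = r1 + r2 - 1
= 16 + 8 - 1
= 23

23


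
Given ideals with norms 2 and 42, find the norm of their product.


N(IJ) = N(I) * N(J)
= 2 * 42
= 84

84


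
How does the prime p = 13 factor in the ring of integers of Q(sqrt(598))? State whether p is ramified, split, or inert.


K = Q(sqrt(598)). Since d mod 4 = 2, disc(K) = 2392.
Check p | disc: 2392 mod 13 = 0.
p divides disc, so p ramifies: (p) = P^2 with e=2, f=1, g=1.
Therefore p is ramified.

ramified


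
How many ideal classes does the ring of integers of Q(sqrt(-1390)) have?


K = Q(sqrt(-1390)). d mod 4 = 2, so D = disc(K) = 4d = -5560
h(K) equals the number of primitive reduced positive-definite forms (a, b, c) = a*x^2 + b*x*y + c*y^2 with b^2 - 4ac = D,
where reduced means |b| <= a <= c, with b >= 0 whenever |b| = a or a = c, and primitive means gcd(a, b, c) = 1.
Reduced forces 3a^2 <= |D| = 5560, so 1 <= a <= 43; b must have the parity of D, and c = (b^2 - D)/(4a) must be an integer >= a.
Enumerate a = 1..43, b in [-a, a]:
  a=1: (1, 0, 1390)  [1]
  a=2: (2, 0, 695)  [1]
  a=3..4: none
  a=5: (5, 0, 278)  [1]
  a=6..9: none
  a=10: (10, 0, 139)  [1]
  a=11..12: none
  a=13: (13, -2, 107), (13, 2, 107)  [2]
  a=14..16: none
  a=17: (17, -4, 82), (17, 4, 82)  [2]
  a=18: none
  a=19: (19, -8, 74), (19, 8, 74)  [2]
  a=20..22: none
  a=23: (23, -12, 62), (23, 12, 62)  [2]
  a=24..25: none
  a=26: (26, -24, 59), (26, 24, 59)  [2]
  a=27..30: none
  a=31: (31, -12, 46), (31, 12, 46)  [2]
  a=32..33: none
  a=34: (34, -4, 41), (34, 4, 41)  [2]
  a=35..36: none
  a=37: (37, -8, 38), (37, 8, 38)  [2]
  a=38..43: none
Total reduced forms: 1 + 1 + 1 + 1 + 2 + 2 + 2 + 2 + 2 + 2 + 2 + 2 = 20
h = 20

20


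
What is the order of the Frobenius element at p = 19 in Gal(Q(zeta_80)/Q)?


The Frobenius at p in Gal(Q(zeta_n)/Q) = (Z/nZ)* is the class of p, so its order is ord_80(19), the smallest k >= 1 with 19^k = 1 mod 80.
n = 80 = 2^4 * 5, phi(80) = 32; the order divides phi(n).
Divisors of 32: 1, 2, 4, 8, 16, 32
Repeated squaring mod 80: 19^1 = 19, 19^2 = 41, 19^4 = 1, 19^8 = 1, 19^16 = 1, 19^32 = 1
Test divisors in increasing order:
  k=1: 19^1 = 19 mod 80
  k=2: 19^2 = 41 mod 80
  k=4: 19^4 = 1 mod 80  <- first divisor giving 1
Order = 4

4


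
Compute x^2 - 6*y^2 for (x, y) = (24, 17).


x^2 - d*y^2
= 24^2 - 6*17^2
= 576 - 1734
= -1158

-1158


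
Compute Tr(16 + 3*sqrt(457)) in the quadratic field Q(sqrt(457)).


Tr(a + b*sqrt(d)) = (a + b*sqrt(d)) + (a - b*sqrt(d)) = 2a
= 2 * (16)
= 32

32


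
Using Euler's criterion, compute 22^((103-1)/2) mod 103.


p = 103 is prime and the exponent is (p-1)/2 = 51, so by Euler's criterion 22^51 = (22/103) = +1 or -1 mod 103.
Compute by square-and-multiply:
  51 = 32 + 16 + 2 + 1 (binary 110011)
  Repeated squaring mod 103: 22^1 = 22, 22^2 = 72, 22^4 = 34, 22^8 = 23, 22^16 = 14, 22^32 = 93
  22^51 = 22^32 * 22^16 * 22^2 * 22^1 = 93 * 14 * 72 * 22 mod 103
    93 * 14 = 1302 = 66 mod 103
    66 * 72 = 4752 = 14 mod 103
    14 * 22 = 308 = 102 mod 103
  22^51 = 102 mod 103
Result 102 = p - 1 = -1 mod 103: 22 is a quadratic non-residue mod 103. As a residue in [0, p-1] the value is 102.
22^51 mod 103 = 102

102


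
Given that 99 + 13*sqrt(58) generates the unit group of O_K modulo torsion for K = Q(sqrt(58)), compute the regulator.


epsilon = 99 + 13*sqrt(58)
= 198.0051
R = ln(198.0051)
= 5.2883

5.2883


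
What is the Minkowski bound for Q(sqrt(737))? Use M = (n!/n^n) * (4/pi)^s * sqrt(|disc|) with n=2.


d = 737, d mod 4 = 1, so disc(K) = d = 737; |disc(K)| = 737
Real quadratic field, so n = 2, s = r2 = 0, r1 = 2
M = (n!/n^n) * (4/pi)^s * sqrt(|disc(K)|) = (2!/2^2) * (4/pi)^0 * sqrt(737)
= 0.5 * 1.000000 * 27.147744
= 13.5739

13.5739


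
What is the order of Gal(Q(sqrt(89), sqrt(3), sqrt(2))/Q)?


The 3 square roots of distinct primes are multiplicatively independent over Q,
so [K:Q] = 2^3 and Gal(K/Q) is isomorphic to (Z/2Z)^3.
|Gal| = 2^3 = 8

8


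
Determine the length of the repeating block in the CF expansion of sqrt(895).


Run the CF algorithm for sqrt(895).
a_0 = floor(sqrt(895)) = 29; set m_0=0, q_0=1.
Recurrence: m' = q*a - m,  q' = (d - m'^2)/q,  a' = floor((a_0 + m')/q').
  step 1: m=29, q=54, a=1
  step 2: m=25, q=5, a=10
  step 3: m=25, q=54, a=1
  step 4: m=29, q=1, a=58
a_4 = 2*a_0 = 58, so the period closes here.
sqrt(895) = [29; 1, 10, 1, 58]
Period length = 4

4


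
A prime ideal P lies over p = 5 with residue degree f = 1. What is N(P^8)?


N(P^a) = p^(a*f)
= 5^(8*1)
= 5^8
= 390625

390625


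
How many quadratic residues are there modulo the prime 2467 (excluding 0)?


For prime p, the number of non-zero quadratic residues is (p-1)/2.
= (2467-1)/2
= 1233

1233


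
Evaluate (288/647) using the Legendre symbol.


p = 647 is prime, so compute (288/647) with the reciprocity algorithm (Jacobi-symbol steps: pull out 2s via (2/n), flip via reciprocity, reduce):
  pull out 2: (2/647) = +1  (since 647 mod 8 = 7)
  pull out 2: (2/647) = +1  (since 647 mod 8 = 7)
  pull out 2: (2/647) = +1  (since 647 mod 8 = 7)
  pull out 2: (2/647) = +1  (since 647 mod 8 = 7)
  pull out 2: (2/647) = +1  (since 647 mod 8 = 7)
  reciprocity: (9/647) -> +(647/9)
  reduce: (8/9)
  pull out 2: (2/9) = +1  (since 9 mod 8 = 1)
  pull out 2: (2/9) = +1  (since 9 mod 8 = 1)
  pull out 2: (2/9) = +1  (since 9 mod 8 = 1)
  (1/9) = 1
Product of signs = 1
(288/647) = 1

1


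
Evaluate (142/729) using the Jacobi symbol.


Compute (142/729) via quadratic reciprocity:
  pull out 2: (2/729) = +1  (since 729 mod 8 = 1)
  reciprocity: (71/729) -> +(729/71)
  reduce: (19/71)
  reciprocity: (19/71) -> -(71/19)
  reduce: (14/19)
  pull out 2: (2/19) = -1  (since 19 mod 8 = 3)
  reciprocity: (7/19) -> -(19/7)
  reduce: (5/7)
  reciprocity: (5/7) -> +(7/5)
  reduce: (2/5)
  pull out 2: (2/5) = -1  (since 5 mod 8 = 5)
  (1/5) = 1
Product of signs = 1

1


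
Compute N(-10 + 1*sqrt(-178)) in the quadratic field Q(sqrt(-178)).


N(a + b*sqrt(d)) = a^2 - d*b^2
= (-10)^2 - (-178)*(1)^2
= 100 + 178
= 278

278


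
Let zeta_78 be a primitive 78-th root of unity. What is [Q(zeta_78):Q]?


The degree equals Euler's totient phi(78).
78 = 2 * 3 * 13
phi(78) = 24

24


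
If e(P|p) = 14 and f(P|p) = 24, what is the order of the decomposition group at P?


|D_P| = e * f
= 14 * 24
= 336

336


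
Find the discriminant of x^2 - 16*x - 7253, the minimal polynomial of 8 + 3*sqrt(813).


The element 8 + 3*sqrt(813) has minimal polynomial:
x^2 - 16*x - 7253
Discriminant = (-16)^2 - 4*(-7253)
= 256 + 29012
= 29268

29268


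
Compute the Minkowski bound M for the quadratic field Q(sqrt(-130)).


d = -130, d mod 4 = 2, so disc(K) = 4d = -520; |disc(K)| = 520
Imaginary quadratic field, so n = 2, s = r2 = 1, r1 = 0
M = (n!/n^n) * (4/pi)^s * sqrt(|disc(K)|) = (2!/2^2) * (4/pi)^1 * sqrt(520)
= 0.5 * 1.273240 * 22.803509
= 14.5172

14.5172


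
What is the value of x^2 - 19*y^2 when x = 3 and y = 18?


x^2 - d*y^2
= 3^2 - 19*18^2
= 9 - 6156
= -6147

-6147


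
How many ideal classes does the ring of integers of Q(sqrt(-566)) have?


K = Q(sqrt(-566)). d mod 4 = 2, so D = disc(K) = 4d = -2264
h(K) equals the number of primitive reduced positive-definite forms (a, b, c) = a*x^2 + b*x*y + c*y^2 with b^2 - 4ac = D,
where reduced means |b| <= a <= c, with b >= 0 whenever |b| = a or a = c, and primitive means gcd(a, b, c) = 1.
Reduced forces 3a^2 <= |D| = 2264, so 1 <= a <= 27; b must have the parity of D, and c = (b^2 - D)/(4a) must be an integer >= a.
Enumerate a = 1..27, b in [-a, a]:
  a=1: (1, 0, 566)  [1]
  a=2: (2, 0, 283)  [1]
  a=3: (3, -2, 189), (3, 2, 189)  [2]
  a=4: none
  a=5: (5, -4, 114), (5, 4, 114)  [2]
  a=6: (6, -4, 95), (6, 4, 95)  [2]
  a=7: (7, -2, 81), (7, 2, 81)  [2]
  a=8: none
  a=9: (9, -2, 63), (9, 2, 63)  [2]
  a=10: (10, -4, 57), (10, 4, 57)  [2]
  a=11..13: none
  a=14: (14, -12, 43), (14, 12, 43)  [2]
  a=15: (15, -14, 41), (15, -4, 38), (15, 4, 38), (15, 14, 41)  [4]
  a=16..17: none
  a=18: (18, -16, 35), (18, 16, 35)  [2]
  a=19: (19, -4, 30), (19, 4, 30)  [2]
  a=20: none
  a=21: (21, -16, 30), (21, -2, 27), (21, 2, 27), (21, 16, 30)  [4]
  a=22: none
  a=23: (23, -6, 25), (23, 6, 25)  [2]
  a=24..27: none
Total reduced forms: 1 + 1 + 2 + 2 + 2 + 2 + 2 + 2 + 2 + 4 + 2 + 2 + 4 + 2 = 30
h = 30

30


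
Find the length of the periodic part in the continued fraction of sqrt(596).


Run the CF algorithm for sqrt(596).
a_0 = floor(sqrt(596)) = 24; set m_0=0, q_0=1.
Recurrence: m' = q*a - m,  q' = (d - m'^2)/q,  a' = floor((a_0 + m')/q').
  step 1: m=24, q=20, a=2
  step 2: m=16, q=17, a=2
  step 3: m=18, q=16, a=2
  step 4: m=14, q=25, a=1
  step 5: m=11, q=19, a=1
  step 6: m=8, q=28, a=1
  step 7: m=20, q=7, a=6
  step 8: m=22, q=16, a=2
  step 9: m=10, q=31, a=1
  step 10: m=21, q=5, a=9
  step 11: m=24, q=4, a=12
  step 12: m=24, q=5, a=9
  step 13: m=21, q=31, a=1
  step 14: m=10, q=16, a=2
  step 15: m=22, q=7, a=6
  step 16: m=20, q=28, a=1
  step 17: m=8, q=19, a=1
  step 18: m=11, q=25, a=1
  step 19: m=14, q=16, a=2
  step 20: m=18, q=17, a=2
  step 21: m=16, q=20, a=2
  step 22: m=24, q=1, a=48
a_22 = 2*a_0 = 48, so the period closes here.
sqrt(596) = [24; 2, 2, 2, 1, 1, 1, 6, 2, 1, 9, 12, 9, 1, 2, 6, 1, 1, 1, 2, 2, 2, 48]
Period length = 22

22
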